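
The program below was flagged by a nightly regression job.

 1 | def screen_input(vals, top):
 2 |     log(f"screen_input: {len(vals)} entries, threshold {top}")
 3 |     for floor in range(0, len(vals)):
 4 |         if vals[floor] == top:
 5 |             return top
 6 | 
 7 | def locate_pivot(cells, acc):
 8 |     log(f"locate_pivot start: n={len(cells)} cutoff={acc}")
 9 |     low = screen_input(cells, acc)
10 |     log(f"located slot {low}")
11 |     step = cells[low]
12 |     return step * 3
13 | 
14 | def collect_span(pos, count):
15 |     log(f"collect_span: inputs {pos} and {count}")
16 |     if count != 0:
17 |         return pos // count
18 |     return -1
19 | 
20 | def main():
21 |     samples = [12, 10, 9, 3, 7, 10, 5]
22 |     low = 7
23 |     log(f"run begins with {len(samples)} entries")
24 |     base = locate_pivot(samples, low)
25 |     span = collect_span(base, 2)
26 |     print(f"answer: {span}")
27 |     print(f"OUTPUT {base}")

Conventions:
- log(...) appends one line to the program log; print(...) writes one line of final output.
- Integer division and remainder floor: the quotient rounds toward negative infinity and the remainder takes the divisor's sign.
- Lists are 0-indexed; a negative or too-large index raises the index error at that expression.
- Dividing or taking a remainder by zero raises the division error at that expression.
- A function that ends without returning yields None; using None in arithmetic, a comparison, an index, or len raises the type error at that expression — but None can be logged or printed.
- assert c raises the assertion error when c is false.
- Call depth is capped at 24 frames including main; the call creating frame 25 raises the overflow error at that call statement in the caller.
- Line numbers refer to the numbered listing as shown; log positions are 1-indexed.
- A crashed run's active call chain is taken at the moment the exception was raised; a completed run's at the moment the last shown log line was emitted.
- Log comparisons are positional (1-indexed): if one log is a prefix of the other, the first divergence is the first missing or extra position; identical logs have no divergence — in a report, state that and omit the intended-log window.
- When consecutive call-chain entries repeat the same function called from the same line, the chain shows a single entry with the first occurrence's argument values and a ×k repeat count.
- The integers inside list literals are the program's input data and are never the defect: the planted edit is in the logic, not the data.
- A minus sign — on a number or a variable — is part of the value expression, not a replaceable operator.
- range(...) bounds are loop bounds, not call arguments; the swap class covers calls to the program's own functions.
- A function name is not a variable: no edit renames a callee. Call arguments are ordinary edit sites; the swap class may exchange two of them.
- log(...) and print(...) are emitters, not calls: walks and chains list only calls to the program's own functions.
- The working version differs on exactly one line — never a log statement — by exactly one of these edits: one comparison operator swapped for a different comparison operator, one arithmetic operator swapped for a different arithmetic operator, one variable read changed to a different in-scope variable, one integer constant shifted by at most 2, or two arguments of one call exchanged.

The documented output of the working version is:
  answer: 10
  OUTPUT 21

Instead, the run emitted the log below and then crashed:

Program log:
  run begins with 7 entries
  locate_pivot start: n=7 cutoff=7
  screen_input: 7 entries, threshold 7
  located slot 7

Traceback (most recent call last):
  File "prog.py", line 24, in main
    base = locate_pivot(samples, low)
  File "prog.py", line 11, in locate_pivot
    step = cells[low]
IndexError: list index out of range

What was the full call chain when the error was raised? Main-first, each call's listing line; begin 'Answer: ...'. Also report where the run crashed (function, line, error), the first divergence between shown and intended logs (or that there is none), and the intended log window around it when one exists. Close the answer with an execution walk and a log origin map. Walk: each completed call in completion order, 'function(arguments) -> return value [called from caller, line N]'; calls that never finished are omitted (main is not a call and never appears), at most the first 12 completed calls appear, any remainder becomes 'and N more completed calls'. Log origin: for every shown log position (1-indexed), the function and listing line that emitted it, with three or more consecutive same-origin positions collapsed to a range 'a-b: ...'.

Answer: main -> locate_pivot (called at line 24).
Key fact: The earliest visible damage is log position 4 — 'located slot 7' rather than the intended 'located slot 4'.
Crash: locate_pivot, line 11, IndexError.
First divergence: position 4 — shown 'located slot 7', intended 'located slot 4'.
Intended log window:
  2: locate_pivot start: n=7 cutoff=7
  3: screen_input: 7 entries, threshold 7
  4: located slot 4
  5: collect_span: inputs 21 and 2
Execution walk:
  screen_input([12, 10, 9, 3, 7, 10, 5], 7) -> 7  [called from locate_pivot, line 9]
Log line origins:
  1: from main, line 23
  2: from locate_pivot, line 8
  3: from screen_input, line 2
  4: from locate_pivot, line 10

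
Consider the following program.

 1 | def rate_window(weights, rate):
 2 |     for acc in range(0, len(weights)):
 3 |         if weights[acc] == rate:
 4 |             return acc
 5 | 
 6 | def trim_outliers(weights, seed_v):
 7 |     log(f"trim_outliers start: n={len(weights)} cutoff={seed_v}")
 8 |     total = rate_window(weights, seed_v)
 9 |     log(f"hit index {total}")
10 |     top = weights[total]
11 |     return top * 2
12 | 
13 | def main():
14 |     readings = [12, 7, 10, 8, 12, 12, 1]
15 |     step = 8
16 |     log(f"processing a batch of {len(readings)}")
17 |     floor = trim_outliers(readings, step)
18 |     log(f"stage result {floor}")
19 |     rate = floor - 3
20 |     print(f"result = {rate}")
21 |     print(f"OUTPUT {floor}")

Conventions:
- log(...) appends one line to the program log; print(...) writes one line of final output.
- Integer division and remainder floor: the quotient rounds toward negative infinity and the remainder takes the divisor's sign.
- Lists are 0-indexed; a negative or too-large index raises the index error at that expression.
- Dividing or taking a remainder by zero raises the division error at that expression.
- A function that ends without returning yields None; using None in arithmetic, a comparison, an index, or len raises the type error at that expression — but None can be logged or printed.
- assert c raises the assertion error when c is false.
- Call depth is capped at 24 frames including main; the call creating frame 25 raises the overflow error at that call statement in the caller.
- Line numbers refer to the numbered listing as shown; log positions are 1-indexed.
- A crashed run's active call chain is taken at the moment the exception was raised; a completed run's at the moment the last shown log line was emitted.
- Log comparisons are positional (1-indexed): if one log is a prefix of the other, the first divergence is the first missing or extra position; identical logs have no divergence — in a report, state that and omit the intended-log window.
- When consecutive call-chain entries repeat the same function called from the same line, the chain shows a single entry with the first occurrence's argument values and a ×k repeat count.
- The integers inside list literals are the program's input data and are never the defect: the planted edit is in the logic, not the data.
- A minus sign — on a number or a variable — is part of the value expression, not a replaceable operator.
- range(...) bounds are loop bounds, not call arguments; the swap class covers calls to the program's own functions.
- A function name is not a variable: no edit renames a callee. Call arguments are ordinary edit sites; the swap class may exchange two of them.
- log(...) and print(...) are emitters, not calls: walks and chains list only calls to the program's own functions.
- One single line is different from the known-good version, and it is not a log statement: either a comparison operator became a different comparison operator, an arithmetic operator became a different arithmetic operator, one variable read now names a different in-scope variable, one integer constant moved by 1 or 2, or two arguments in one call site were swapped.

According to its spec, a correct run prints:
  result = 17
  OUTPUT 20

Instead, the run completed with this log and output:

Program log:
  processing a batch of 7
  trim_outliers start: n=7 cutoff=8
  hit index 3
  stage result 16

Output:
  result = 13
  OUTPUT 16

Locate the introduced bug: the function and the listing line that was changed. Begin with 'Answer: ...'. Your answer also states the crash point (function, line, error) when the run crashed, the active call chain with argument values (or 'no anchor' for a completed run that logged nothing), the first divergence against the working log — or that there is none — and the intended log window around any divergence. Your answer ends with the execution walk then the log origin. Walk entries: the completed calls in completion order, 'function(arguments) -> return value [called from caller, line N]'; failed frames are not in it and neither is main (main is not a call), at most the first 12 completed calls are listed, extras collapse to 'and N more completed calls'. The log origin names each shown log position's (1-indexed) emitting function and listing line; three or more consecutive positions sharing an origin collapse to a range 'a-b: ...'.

Answer: the defect is in main at line 15.
Core observation: Log line 2 is where behavior first shows: 'trim_outliers start: n=7 cutoff=8' appears instead of 'trim_outliers start: n=7 cutoff=10'.
Call chain: main.
First divergence: position 2 — shown 'trim_outliers start: n=7 cutoff=8', intended 'trim_outliers start: n=7 cutoff=10'.
Intended log window:
  1: processing a batch of 7
  2: trim_outliers start: n=7 cutoff=10
  3: hit index 2
Execution walk:
  rate_window([12, 7, 10, 8, 12, 12, 1], 8) -> 3  [called from trim_outliers, line 8]
  trim_outliers([12, 7, 10, 8, 12, 12, 1], 8) -> 16  [called from main, line 17]
Log line origins:
  1 — main, line 16
  2 — trim_outliers, line 7
  3 — trim_outliers, line 9
  4 — main, line 18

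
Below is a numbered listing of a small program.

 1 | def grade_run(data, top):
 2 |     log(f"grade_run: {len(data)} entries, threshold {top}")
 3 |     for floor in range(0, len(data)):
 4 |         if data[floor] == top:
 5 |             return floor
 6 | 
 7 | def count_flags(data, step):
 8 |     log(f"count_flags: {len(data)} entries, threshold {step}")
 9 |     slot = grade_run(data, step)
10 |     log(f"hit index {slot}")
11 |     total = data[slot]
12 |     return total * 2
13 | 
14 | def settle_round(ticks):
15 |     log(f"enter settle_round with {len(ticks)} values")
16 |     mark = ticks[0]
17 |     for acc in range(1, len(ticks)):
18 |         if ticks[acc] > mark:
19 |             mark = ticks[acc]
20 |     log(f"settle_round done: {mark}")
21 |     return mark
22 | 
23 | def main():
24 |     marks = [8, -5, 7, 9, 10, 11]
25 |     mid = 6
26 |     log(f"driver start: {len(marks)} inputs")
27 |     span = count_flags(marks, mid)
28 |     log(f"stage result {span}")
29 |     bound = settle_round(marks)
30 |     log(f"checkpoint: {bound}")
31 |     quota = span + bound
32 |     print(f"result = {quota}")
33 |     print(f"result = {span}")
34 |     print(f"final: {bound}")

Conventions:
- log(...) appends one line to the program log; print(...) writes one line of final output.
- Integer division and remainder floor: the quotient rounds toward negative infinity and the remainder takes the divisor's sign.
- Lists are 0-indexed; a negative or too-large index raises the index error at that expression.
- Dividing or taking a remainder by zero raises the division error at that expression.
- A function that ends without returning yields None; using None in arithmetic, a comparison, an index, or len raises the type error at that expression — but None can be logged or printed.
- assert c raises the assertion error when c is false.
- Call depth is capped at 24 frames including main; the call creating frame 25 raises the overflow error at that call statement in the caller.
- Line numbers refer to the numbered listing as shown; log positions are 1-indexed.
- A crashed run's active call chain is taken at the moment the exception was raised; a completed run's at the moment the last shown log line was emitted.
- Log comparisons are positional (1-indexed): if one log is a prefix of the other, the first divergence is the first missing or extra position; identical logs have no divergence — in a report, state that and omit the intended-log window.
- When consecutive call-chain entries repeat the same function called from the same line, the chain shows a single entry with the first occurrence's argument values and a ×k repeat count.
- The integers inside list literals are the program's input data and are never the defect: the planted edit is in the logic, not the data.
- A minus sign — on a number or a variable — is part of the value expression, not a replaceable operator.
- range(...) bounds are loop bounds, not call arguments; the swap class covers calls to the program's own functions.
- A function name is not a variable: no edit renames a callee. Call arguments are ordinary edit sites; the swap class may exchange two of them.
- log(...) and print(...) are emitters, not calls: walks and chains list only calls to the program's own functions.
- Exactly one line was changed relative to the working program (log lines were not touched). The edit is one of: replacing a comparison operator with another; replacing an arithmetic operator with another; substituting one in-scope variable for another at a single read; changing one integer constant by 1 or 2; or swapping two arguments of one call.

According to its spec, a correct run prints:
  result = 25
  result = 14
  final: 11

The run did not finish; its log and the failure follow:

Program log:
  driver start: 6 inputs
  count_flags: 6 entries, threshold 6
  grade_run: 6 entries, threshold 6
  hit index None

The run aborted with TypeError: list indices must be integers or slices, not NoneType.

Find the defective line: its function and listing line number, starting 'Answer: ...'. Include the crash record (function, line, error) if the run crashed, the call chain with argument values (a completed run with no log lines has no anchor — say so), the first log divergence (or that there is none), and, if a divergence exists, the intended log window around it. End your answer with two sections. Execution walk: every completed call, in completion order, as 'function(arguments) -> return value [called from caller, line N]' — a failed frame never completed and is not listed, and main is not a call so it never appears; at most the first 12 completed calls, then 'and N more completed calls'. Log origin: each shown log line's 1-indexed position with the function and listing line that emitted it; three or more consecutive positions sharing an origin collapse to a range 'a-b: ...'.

Answer: the defect is in main at line 25.
Key observation: Everything matches until log position 2, which reads 'count_flags: 6 entries, threshold 6' in place of 'count_flags: 6 entries, threshold 7'.
Crash: count_flags, line 11, TypeError.
Call chain: main -> count_flags([8, -5, 7, 9, 10, 11], 6) (called at line 27).
First divergence: position 2; shown 'count_flags: 6 entries, threshold 6' vs intended 'count_flags: 6 entries, threshold 7'.
Intended log window:
  1: driver start: 6 inputs
  2: count_flags: 6 entries, threshold 7
  3: grade_run: 6 entries, threshold 7
Execution walk:
  grade_run([8, -5, 7, 9, 10, 11], 6) -> None  [called from count_flags, line 9]
Log origin:
  1: from main, line 26
  2: from count_flags, line 8
  3: from grade_run, line 2
  4: from count_flags, line 10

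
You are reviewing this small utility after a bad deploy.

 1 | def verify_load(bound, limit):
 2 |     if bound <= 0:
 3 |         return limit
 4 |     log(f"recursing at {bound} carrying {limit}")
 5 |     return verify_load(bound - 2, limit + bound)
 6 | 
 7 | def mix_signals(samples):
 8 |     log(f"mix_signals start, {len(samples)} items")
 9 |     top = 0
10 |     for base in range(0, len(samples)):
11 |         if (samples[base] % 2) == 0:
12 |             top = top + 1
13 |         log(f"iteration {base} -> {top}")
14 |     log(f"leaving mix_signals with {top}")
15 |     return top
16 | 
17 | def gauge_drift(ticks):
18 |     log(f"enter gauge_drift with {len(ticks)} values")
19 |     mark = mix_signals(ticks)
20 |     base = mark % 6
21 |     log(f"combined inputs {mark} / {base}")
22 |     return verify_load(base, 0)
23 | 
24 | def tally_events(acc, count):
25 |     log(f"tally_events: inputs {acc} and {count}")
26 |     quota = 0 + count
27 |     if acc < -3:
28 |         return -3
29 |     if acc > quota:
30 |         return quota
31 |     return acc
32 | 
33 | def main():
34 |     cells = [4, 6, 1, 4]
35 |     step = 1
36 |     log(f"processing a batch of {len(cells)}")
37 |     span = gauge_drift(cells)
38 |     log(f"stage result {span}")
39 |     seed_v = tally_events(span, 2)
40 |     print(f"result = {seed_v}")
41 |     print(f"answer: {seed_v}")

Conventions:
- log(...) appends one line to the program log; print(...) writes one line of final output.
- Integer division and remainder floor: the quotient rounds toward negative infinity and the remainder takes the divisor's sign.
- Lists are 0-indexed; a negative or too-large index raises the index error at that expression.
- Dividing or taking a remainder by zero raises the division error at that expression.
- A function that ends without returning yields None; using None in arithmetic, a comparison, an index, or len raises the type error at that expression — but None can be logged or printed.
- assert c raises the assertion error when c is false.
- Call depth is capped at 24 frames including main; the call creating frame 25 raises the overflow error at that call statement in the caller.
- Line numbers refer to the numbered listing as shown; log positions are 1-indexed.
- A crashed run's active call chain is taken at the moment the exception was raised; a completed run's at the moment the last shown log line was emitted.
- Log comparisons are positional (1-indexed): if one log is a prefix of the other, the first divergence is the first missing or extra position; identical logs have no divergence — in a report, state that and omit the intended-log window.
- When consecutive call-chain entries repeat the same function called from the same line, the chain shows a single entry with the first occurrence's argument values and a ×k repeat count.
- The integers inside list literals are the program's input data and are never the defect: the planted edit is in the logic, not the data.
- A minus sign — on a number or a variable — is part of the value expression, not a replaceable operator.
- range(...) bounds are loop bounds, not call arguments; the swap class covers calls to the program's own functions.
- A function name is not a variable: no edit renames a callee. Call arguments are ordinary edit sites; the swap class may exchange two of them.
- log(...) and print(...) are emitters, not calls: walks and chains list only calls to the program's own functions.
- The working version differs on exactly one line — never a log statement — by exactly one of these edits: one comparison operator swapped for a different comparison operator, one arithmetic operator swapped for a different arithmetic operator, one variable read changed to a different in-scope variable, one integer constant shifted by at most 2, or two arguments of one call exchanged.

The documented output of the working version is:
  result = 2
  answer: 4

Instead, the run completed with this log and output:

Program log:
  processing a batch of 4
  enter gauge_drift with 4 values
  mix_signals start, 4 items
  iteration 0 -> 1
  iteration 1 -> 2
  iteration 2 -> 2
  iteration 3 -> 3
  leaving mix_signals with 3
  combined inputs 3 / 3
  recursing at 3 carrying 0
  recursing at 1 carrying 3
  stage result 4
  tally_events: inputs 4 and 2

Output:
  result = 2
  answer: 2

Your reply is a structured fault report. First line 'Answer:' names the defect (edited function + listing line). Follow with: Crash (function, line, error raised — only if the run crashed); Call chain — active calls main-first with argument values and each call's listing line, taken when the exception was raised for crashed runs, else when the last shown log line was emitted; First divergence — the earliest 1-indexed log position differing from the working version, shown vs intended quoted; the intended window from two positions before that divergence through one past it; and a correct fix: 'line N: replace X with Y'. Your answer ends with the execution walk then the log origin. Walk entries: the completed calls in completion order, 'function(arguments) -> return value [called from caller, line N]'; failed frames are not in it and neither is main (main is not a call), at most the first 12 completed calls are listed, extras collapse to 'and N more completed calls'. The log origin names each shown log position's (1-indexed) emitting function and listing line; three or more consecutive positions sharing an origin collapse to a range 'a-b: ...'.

Answer: the defect is in main at line 41.
Core observation: The two runs log identically and part ways only at the printed values.
Call chain: main -> tally_events(4, 2) (called at line 39).
First divergence: there is none — every log position agrees.
Execution walk:
  mix_signals([4, 6, 1, 4]) -> 3  [called from gauge_drift, line 19]
  verify_load(-1, 4) -> 4  [called from verify_load, line 5]
  verify_load(1, 3) -> 4  [called from verify_load, line 5]
  verify_load(3, 0) -> 4  [called from gauge_drift, line 22]
  gauge_drift([4, 6, 1, 4]) -> 4  [called from main, line 37]
  tally_events(4, 2) -> 2  [called from main, line 39]
Origin of each log line:
  1: from main, line 36
  2: from gauge_drift, line 18
  3: from mix_signals, line 8
  4-7: from mix_signals, line 13
  8: from mix_signals, line 14
  9: from gauge_drift, line 21
  10: from verify_load, line 4
  11: from verify_load, line 4
  12: from main, line 38
  13: from tally_events, line 25
A correct fix: line 41: replace `seed_v` with `span`.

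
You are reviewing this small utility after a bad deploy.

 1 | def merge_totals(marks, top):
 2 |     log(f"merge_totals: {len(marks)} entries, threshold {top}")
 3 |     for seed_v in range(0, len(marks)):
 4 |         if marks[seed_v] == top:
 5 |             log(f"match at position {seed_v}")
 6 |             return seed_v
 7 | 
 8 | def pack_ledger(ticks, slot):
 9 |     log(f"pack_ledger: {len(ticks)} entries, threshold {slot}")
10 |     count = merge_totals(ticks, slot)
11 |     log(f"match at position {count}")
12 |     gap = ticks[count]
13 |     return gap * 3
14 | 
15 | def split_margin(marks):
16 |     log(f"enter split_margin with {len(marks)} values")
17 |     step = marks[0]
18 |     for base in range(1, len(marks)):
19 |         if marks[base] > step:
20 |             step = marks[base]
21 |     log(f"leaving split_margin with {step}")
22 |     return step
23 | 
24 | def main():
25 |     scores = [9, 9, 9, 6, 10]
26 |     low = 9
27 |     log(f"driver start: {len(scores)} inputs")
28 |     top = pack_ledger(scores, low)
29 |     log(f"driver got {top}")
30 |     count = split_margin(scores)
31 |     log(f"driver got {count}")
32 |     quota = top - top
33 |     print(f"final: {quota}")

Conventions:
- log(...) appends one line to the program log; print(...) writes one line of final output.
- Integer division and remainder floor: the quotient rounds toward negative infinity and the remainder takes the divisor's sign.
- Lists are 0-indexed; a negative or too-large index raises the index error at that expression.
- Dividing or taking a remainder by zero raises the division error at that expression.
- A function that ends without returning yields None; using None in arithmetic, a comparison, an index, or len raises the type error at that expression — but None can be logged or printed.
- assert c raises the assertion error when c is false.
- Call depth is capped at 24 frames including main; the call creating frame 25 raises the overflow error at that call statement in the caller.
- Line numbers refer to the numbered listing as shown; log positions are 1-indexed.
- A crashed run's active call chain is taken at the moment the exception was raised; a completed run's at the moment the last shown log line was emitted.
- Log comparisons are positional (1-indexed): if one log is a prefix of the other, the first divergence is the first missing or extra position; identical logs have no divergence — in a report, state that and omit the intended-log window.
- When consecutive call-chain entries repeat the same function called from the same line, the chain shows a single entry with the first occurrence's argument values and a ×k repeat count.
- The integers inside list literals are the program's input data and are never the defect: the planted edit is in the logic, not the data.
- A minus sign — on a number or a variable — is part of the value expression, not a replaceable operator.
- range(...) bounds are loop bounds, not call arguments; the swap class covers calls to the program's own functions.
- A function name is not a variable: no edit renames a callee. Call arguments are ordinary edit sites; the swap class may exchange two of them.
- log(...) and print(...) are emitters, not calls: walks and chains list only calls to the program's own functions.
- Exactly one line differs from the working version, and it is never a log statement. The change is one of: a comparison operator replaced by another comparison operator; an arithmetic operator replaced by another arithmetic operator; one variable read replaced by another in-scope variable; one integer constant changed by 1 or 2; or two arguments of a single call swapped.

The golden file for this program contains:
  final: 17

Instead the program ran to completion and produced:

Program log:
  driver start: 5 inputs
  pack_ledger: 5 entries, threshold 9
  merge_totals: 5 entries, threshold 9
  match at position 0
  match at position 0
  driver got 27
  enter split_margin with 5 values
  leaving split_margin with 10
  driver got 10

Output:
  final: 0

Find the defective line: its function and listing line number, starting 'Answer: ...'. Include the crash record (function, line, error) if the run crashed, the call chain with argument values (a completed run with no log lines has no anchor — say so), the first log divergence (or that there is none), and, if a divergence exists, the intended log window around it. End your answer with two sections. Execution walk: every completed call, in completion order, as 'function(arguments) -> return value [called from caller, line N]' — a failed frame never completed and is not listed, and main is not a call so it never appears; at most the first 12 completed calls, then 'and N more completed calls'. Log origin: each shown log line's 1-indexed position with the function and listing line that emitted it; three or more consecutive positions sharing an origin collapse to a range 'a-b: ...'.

Answer: the defect is in main at line 32.
Key observation: The two runs log identically and part ways only at the printed values.
Call chain: main.
First divergence: none; the two logs match at every position.
Execution walk:
  merge_totals([9, 9, 9, 6, 10], 9) -> 0  [called from pack_ledger, line 10]
  pack_ledger([9, 9, 9, 6, 10], 9) -> 27  [called from main, line 28]
  split_margin([9, 9, 9, 6, 10]) -> 10  [called from main, line 30]
Origin of each log line:
  1: logged in main at line 27
  2: logged in pack_ledger at line 9
  3: logged in merge_totals at line 2
  4: logged in merge_totals at line 5
  5: logged in pack_ledger at line 11
  6: logged in main at line 29
  7: logged in split_margin at line 16
  8: logged in split_margin at line 21
  9: logged in main at line 31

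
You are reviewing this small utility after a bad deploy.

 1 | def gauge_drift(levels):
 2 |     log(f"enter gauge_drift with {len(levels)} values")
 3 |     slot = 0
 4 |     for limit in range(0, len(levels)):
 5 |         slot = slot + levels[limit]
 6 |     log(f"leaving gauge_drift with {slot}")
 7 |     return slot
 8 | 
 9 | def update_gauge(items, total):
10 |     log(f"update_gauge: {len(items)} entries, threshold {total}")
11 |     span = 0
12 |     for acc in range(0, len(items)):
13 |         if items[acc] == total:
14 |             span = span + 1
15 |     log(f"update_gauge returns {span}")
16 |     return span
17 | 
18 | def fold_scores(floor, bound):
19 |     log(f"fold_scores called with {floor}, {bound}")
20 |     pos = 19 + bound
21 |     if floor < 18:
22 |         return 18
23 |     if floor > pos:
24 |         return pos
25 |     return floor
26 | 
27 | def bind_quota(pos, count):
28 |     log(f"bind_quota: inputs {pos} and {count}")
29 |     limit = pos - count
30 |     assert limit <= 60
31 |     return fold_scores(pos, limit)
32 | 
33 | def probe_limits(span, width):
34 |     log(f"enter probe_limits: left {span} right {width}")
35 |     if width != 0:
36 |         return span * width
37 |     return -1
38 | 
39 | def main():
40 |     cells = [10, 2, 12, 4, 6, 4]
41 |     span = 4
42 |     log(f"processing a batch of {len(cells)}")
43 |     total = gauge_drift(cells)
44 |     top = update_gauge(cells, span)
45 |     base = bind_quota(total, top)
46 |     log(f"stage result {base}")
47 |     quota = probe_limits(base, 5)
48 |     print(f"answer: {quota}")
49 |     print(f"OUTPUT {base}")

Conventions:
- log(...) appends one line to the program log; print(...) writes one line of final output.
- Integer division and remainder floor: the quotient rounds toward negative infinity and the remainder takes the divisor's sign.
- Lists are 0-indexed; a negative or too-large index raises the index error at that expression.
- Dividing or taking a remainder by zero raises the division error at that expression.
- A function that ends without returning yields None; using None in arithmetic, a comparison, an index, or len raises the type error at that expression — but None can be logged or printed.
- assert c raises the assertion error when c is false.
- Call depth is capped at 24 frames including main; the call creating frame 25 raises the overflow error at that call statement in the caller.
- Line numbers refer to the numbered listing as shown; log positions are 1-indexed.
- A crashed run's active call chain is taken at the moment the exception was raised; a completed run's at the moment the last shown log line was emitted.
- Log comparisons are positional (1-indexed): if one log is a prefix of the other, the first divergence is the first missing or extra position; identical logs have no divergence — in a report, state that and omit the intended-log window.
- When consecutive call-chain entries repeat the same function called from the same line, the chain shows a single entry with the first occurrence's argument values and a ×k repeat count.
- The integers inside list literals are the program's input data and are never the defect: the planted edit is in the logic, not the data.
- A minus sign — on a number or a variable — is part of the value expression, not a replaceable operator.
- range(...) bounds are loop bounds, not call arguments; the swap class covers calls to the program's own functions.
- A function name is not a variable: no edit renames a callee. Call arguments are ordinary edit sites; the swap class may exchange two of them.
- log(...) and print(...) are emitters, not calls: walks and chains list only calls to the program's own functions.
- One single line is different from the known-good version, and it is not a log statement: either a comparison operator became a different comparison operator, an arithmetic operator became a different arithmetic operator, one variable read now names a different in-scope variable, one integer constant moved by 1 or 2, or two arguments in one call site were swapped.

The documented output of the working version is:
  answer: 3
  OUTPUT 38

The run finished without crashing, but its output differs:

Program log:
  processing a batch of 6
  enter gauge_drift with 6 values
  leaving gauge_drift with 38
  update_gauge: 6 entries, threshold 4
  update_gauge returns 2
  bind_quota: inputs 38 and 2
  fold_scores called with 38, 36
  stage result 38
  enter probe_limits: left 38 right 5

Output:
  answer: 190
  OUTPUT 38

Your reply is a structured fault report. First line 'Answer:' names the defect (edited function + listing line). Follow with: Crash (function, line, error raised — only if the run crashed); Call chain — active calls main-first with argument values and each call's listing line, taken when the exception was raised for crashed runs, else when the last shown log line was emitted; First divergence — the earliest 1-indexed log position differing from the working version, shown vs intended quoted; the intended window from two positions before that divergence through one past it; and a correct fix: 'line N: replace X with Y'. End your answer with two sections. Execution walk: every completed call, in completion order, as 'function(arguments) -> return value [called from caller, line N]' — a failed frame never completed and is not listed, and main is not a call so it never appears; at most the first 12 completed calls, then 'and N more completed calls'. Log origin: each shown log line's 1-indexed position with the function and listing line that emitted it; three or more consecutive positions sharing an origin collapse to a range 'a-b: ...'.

Answer: the defect is in probe_limits at line 36.
Core observation: The logs agree in full; only the final output differs.
Call chain: main -> probe_limits(38, 5) (called at line 47).
First divergence: none; the two logs match at every position.
Execution walk:
  gauge_drift([10, 2, 12, 4, 6, 4]) -> 38  [called from main, line 43]
  update_gauge([10, 2, 12, 4, 6, 4], 4) -> 2  [called from main, line 44]
  fold_scores(38, 36) -> 38  [called from bind_quota, line 31]
  bind_quota(38, 2) -> 38  [called from main, line 45]
  probe_limits(38, 5) -> 190  [called from main, line 47]
Log origin:
  1: logged in main at line 42
  2: logged in gauge_drift at line 2
  3: logged in gauge_drift at line 6
  4: logged in update_gauge at line 10
  5: logged in update_gauge at line 15
  6: logged in bind_quota at line 28
  7: logged in fold_scores at line 19
  8: logged in main at line 46
  9: logged in probe_limits at line 34
A correct fix: line 36: replace `*` with `%`.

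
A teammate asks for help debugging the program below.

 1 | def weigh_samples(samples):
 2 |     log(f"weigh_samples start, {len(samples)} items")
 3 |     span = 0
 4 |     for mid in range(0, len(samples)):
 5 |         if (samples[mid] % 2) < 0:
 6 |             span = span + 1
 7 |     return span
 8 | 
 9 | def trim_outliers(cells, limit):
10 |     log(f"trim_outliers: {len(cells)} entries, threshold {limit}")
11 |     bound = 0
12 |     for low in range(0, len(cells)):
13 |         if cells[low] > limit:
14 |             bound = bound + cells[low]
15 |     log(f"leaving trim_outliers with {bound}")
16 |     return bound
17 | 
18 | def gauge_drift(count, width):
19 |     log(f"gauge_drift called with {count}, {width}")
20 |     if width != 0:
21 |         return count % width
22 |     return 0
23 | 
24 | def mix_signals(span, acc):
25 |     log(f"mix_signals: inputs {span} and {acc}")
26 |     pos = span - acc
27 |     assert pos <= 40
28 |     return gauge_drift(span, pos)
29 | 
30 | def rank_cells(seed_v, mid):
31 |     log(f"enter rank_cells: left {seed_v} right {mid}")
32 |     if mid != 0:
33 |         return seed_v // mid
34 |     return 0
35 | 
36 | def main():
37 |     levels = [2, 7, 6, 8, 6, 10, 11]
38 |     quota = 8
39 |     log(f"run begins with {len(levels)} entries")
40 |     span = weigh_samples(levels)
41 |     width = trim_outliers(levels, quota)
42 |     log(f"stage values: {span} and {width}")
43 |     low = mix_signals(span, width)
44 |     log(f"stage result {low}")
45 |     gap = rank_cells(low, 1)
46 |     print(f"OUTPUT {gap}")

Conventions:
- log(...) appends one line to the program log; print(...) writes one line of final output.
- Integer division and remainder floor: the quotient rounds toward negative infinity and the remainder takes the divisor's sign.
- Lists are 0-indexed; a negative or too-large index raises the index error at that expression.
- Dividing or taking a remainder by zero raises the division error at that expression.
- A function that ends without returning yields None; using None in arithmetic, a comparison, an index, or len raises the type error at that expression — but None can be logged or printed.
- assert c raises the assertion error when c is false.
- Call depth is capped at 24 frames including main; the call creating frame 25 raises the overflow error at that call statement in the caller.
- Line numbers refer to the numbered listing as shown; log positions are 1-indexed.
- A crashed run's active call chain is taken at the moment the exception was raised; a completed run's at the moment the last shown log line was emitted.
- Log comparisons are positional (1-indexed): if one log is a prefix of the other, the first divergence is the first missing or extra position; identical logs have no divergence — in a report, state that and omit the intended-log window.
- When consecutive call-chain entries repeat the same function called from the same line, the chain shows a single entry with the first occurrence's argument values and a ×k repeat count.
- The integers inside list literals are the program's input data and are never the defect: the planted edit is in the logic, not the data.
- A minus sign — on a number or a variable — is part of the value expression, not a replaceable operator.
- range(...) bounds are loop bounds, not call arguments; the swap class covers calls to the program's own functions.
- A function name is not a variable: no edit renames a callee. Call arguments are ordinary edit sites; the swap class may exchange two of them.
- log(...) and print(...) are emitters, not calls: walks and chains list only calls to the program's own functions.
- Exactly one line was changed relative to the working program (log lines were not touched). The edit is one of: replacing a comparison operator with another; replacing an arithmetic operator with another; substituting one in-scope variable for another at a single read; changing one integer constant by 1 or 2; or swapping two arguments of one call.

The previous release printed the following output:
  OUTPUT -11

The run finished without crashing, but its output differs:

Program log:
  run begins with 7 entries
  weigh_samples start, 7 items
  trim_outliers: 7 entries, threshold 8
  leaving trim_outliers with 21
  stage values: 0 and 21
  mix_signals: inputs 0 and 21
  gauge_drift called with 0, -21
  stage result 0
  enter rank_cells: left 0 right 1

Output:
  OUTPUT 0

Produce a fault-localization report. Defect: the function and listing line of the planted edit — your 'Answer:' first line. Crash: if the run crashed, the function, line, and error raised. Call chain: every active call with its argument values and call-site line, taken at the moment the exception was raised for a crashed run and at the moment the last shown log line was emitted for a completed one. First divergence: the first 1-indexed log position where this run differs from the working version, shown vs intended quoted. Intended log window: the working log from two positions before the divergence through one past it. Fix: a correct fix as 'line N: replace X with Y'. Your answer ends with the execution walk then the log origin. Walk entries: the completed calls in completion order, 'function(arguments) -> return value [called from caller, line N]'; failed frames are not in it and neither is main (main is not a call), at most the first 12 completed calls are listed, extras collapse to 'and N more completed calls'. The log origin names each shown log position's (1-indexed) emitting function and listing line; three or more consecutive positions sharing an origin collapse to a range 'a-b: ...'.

Answer: the defect is in weigh_samples at line 5.
Key fact: Log line 5 is where behavior first shows: 'stage values: 0 and 21' appears instead of 'stage values: 5 and 21'.
Call chain: main -> rank_cells(0, 1) (called at line 45).
First divergence: position 5 — shown 'stage values: 0 and 21', intended 'stage values: 5 and 21'.
Intended log window:
  3: trim_outliers: 7 entries, threshold 8
  4: leaving trim_outliers with 21
  5: stage values: 5 and 21
  6: mix_signals: inputs 5 and 21
Execution walk:
  weigh_samples([2, 7, 6, 8, 6, 10, 11]) -> 0  [called from main, line 40]
  trim_outliers([2, 7, 6, 8, 6, 10, 11], 8) -> 21  [called from main, line 41]
  gauge_drift(0, -21) -> 0  [called from mix_signals, line 28]
  mix_signals(0, 21) -> 0  [called from main, line 43]
  rank_cells(0, 1) -> 0  [called from main, line 45]
Origin of each log line:
  1: emitted by main (line 39)
  2: emitted by weigh_samples (line 2)
  3: emitted by trim_outliers (line 10)
  4: emitted by trim_outliers (line 15)
  5: emitted by main (line 42)
  6: emitted by mix_signals (line 25)
  7: emitted by gauge_drift (line 19)
  8: emitted by main (line 44)
  9: emitted by rank_cells (line 31)
A correct fix: line 5: replace `<` with `==`.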